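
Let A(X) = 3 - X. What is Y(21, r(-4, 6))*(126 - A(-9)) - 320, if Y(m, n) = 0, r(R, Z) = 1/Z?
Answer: -320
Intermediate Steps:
Y(21, r(-4, 6))*(126 - A(-9)) - 320 = 0*(126 - (3 - 1*(-9))) - 320 = 0*(126 - (3 + 9)) - 320 = 0*(126 - 1*12) - 320 = 0*(126 - 12) - 320 = 0*114 - 320 = 0 - 320 = -320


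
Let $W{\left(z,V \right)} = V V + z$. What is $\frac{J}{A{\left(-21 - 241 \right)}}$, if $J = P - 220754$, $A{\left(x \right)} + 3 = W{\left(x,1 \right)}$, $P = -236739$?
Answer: $\frac{457493}{264} \approx 1732.9$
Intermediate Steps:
$W{\left(z,V \right)} = z + V^{2}$ ($W{\left(z,V \right)} = V^{2} + z = z + V^{2}$)
$A{\left(x \right)} = -2 + x$ ($A{\left(x \right)} = -3 + \left(x + 1^{2}\right) = -3 + \left(x + 1\right) = -3 + \left(1 + x\right) = -2 + x$)
$J = -457493$ ($J = -236739 - 220754 = -457493$)
$\frac{J}{A{\left(-21 - 241 \right)}} = - \frac{457493}{-2 - 262} = - \frac{457493}{-264} = \left(-457493\right) \left(- \frac{1}{264}\right) = \frac{457493}{264}$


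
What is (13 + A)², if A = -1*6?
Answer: 49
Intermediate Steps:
A = -6
(13 + A)² = (13 - 6)² = 7² = 49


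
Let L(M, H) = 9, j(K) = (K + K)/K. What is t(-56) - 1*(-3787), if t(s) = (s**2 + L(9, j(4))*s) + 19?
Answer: 6438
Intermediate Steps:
j(K) = 2 (j(K) = (2*K)/K = 2)
t(s) = 19 + s**2 + 9*s (t(s) = (s**2 + 9*s) + 19 = 19 + s**2 + 9*s)
t(-56) - 1*(-3787) = (19 + (-56)**2 + 9*(-56)) - 1*(-3787) = (19 + 3136 - 504) + 3787 = 2651 + 3787 = 6438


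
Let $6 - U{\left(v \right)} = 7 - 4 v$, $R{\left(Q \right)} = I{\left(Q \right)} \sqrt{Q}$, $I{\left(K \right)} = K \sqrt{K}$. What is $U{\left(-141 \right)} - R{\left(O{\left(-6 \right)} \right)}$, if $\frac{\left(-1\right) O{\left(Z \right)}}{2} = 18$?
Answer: $-1861$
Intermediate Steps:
$O{\left(Z \right)} = -36$ ($O{\left(Z \right)} = \left(-2\right) 18 = -36$)
$I{\left(K \right)} = K^{\frac{3}{2}}$
$R{\left(Q \right)} = Q^{2}$ ($R{\left(Q \right)} = Q^{\frac{3}{2}} \sqrt{Q} = Q^{2}$)
$U{\left(v \right)} = -1 + 4 v$ ($U{\left(v \right)} = 6 - \left(7 - 4 v\right) = 6 + \left(-7 + 4 v\right) = -1 + 4 v$)
$U{\left(-141 \right)} - R{\left(O{\left(-6 \right)} \right)} = \left(-1 + 4 \left(-141\right)\right) - \left(-36\right)^{2} = \left(-1 - 564\right) - 1296 = -565 - 1296 = -1861$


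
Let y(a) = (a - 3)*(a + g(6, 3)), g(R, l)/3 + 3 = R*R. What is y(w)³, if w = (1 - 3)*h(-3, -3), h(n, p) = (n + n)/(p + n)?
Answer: -114084125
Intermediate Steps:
g(R, l) = -9 + 3*R² (g(R, l) = -9 + 3*(R*R) = -9 + 3*R²)
h(n, p) = 2*n/(n + p) (h(n, p) = (2*n)/(n + p) = 2*n/(n + p))
w = -2 (w = (1 - 3)*(2*(-3)/(-3 - 3)) = -4*(-3)/(-6) = -4*(-3)*(-1)/6 = -2*1 = -2)
y(a) = (-3 + a)*(99 + a) (y(a) = (a - 3)*(a + (-9 + 3*6²)) = (-3 + a)*(a + (-9 + 3*36)) = (-3 + a)*(a + (-9 + 108)) = (-3 + a)*(a + 99) = (-3 + a)*(99 + a))
y(w)³ = (-297 + (-2)² + 96*(-2))³ = (-297 + 4 - 192)³ = (-485)³ = -114084125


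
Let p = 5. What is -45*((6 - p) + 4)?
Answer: -225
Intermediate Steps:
-45*((6 - p) + 4) = -45*((6 - 1*5) + 4) = -45*((6 - 5) + 4) = -45*(1 + 4) = -45*5 = -225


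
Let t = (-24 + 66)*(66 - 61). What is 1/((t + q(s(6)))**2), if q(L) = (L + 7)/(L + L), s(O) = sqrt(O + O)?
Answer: 102093168/4523461146649 - 565824*sqrt(3)/4523461146649 ≈ 2.2353e-5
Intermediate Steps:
s(O) = sqrt(2)*sqrt(O) (s(O) = sqrt(2*O) = sqrt(2)*sqrt(O))
q(L) = (7 + L)/(2*L) (q(L) = (7 + L)/((2*L)) = (7 + L)*(1/(2*L)) = (7 + L)/(2*L))
t = 210 (t = 42*5 = 210)
1/((t + q(s(6)))**2) = 1/((210 + (7 + sqrt(2)*sqrt(6))/(2*((sqrt(2)*sqrt(6)))))**2) = 1/((210 + (7 + 2*sqrt(3))/(2*((2*sqrt(3)))))**2) = 1/((210 + (sqrt(3)/6)*(7 + 2*sqrt(3))/2)**2) = 1/((210 + sqrt(3)*(7 + 2*sqrt(3))/12)**2) = (210 + sqrt(3)*(7 + 2*sqrt(3))/12)**(-2)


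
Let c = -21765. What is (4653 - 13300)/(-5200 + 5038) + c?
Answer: -3517283/162 ≈ -21712.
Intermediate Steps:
(4653 - 13300)/(-5200 + 5038) + c = (4653 - 13300)/(-5200 + 5038) - 21765 = -8647/(-162) - 21765 = -8647*(-1/162) - 21765 = 8647/162 - 21765 = -3517283/162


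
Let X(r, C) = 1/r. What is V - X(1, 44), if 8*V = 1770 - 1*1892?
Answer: -65/4 ≈ -16.250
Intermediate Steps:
V = -61/4 (V = (1770 - 1*1892)/8 = (1770 - 1892)/8 = (⅛)*(-122) = -61/4 ≈ -15.250)
V - X(1, 44) = -61/4 - 1/1 = -61/4 - 1*1 = -61/4 - 1 = -65/4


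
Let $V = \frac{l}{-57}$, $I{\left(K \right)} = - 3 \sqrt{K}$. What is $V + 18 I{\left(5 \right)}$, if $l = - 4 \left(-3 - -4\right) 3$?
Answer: $\frac{4}{19} - 54 \sqrt{5} \approx -120.54$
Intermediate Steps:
$l = -12$ ($l = - 4 \left(-3 + 4\right) 3 = \left(-4\right) 1 \cdot 3 = \left(-4\right) 3 = -12$)
$V = \frac{4}{19}$ ($V = - \frac{12}{-57} = \left(-12\right) \left(- \frac{1}{57}\right) = \frac{4}{19} \approx 0.21053$)
$V + 18 I{\left(5 \right)} = \frac{4}{19} + 18 \left(- 3 \sqrt{5}\right) = \frac{4}{19} - 54 \sqrt{5}$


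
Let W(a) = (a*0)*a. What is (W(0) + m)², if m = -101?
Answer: 10201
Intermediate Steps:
W(a) = 0 (W(a) = 0*a = 0)
(W(0) + m)² = (0 - 101)² = (-101)² = 10201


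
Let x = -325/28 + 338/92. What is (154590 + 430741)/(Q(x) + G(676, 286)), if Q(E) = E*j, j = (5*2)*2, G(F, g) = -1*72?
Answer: -94238291/37137 ≈ -2537.6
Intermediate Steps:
G(F, g) = -72
x = -5109/644 (x = -325*1/28 + 338*(1/92) = -325/28 + 169/46 = -5109/644 ≈ -7.9332)
j = 20 (j = 10*2 = 20)
Q(E) = 20*E (Q(E) = E*20 = 20*E)
(154590 + 430741)/(Q(x) + G(676, 286)) = (154590 + 430741)/(20*(-5109/644) - 72) = 585331/(-25545/161 - 72) = 585331/(-37137/161) = 585331*(-161/37137) = -94238291/37137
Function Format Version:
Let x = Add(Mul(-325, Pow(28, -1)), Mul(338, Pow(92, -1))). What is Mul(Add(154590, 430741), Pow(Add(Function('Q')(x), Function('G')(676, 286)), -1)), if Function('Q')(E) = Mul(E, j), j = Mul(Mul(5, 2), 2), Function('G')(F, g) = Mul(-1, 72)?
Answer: Rational(-94238291, 37137) ≈ -2537.6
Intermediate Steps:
Function('G')(F, g) = -72
x = Rational(-5109, 644) (x = Add(Mul(-325, Rational(1, 28)), Mul(338, Rational(1, 92))) = Add(Rational(-325, 28), Rational(169, 46)) = Rational(-5109, 644) ≈ -7.9332)
j = 20 (j = Mul(10, 2) = 20)
Function('Q')(E) = Mul(20, E) (Function('Q')(E) = Mul(E, 20) = Mul(20, E))
Mul(Add(154590, 430741), Pow(Add(Function('Q')(x), Function('G')(676, 286)), -1)) = Mul(Add(154590, 430741), Pow(Add(Mul(20, Rational(-5109, 644)), -72), -1)) = Mul(585331, Pow(Add(Rational(-25545, 161), -72), -1)) = Mul(585331, Pow(Rational(-37137, 161), -1)) = Mul(585331, Rational(-161, 37137)) = Rational(-94238291, 37137)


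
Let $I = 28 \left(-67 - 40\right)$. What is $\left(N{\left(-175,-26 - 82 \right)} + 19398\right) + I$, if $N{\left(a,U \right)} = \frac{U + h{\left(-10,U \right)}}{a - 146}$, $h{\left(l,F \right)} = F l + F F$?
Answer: $\frac{1750802}{107} \approx 16363.0$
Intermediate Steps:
$h{\left(l,F \right)} = F^{2} + F l$ ($h{\left(l,F \right)} = F l + F^{2} = F^{2} + F l$)
$N{\left(a,U \right)} = \frac{U + U \left(-10 + U\right)}{-146 + a}$ ($N{\left(a,U \right)} = \frac{U + U \left(U - 10\right)}{a - 146} = \frac{U + U \left(-10 + U\right)}{-146 + a}$)
$I = -2996$ ($I = 28 \left(-107\right) = -2996$)
$\left(N{\left(-175,-26 - 82 \right)} + 19398\right) + I = \left(\frac{\left(-26 - 82\right) \left(-9 - 108\right)}{-146 - 175} + 19398\right) - 2996 = \left(\frac{\left(-26 - 82\right) \left(-9 - 108\right)}{-321} + 19398\right) - 2996 = \left(\left(-108\right) \left(- \frac{1}{321}\right) \left(-9 - 108\right) + 19398\right) - 2996 = \left(\left(-108\right) \left(- \frac{1}{321}\right) \left(-117\right) + 19398\right) - 2996 = \left(- \frac{4212}{107} + 19398\right) - 2996 = \frac{2071374}{107} - 2996 = \frac{1750802}{107}$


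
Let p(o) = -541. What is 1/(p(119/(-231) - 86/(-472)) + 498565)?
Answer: 1/498024 ≈ 2.0079e-6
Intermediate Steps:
1/(p(119/(-231) - 86/(-472)) + 498565) = 1/(-541 + 498565) = 1/498024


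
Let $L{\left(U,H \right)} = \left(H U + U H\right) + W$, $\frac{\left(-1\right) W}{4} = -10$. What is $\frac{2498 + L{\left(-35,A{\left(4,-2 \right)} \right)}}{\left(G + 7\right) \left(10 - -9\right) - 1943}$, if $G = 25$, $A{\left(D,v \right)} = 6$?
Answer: $- \frac{706}{445} \approx -1.5865$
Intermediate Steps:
$W = 40$ ($W = \left(-4\right) \left(-10\right) = 40$)
$L{\left(U,H \right)} = 40 + 2 H U$ ($L{\left(U,H \right)} = \left(H U + U H\right) + 40 = \left(H U + H U\right) + 40 = 2 H U + 40 = 40 + 2 H U$)
$\frac{2498 + L{\left(-35,A{\left(4,-2 \right)} \right)}}{\left(G + 7\right) \left(10 - -9\right) - 1943} = \frac{2498 + \left(40 + 2 \cdot 6 \left(-35\right)\right)}{\left(25 + 7\right) \left(10 - -9\right) - 1943} = \frac{2498 + \left(40 - 420\right)}{32 \left(10 + 9\right) - 1943} = \frac{2498 - 380}{32 \cdot 19 - 1943} = \frac{2118}{608 - 1943} = \frac{2118}{-1335} = 2118 \left(- \frac{1}{1335}\right) = - \frac{706}{445}$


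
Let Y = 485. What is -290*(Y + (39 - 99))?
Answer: -123250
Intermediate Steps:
-290*(Y + (39 - 99)) = -290*(485 + (39 - 99)) = -290*(485 - 60) = -290*425 = -123250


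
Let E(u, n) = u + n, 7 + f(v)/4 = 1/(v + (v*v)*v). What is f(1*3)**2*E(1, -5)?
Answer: -698896/225 ≈ -3106.2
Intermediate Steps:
f(v) = -28 + 4/(v + v**3) (f(v) = -28 + 4/(v + (v*v)*v) = -28 + 4/(v + v**2*v) = -28 + 4/(v + v**3))
E(u, n) = n + u
f(1*3)**2*E(1, -5) = ((4 - 28*3 - 28*(1*3)**3)/(1*3 + (1*3)**3))**2*(-5 + 1) = ((4 - 28*3 - 28*3**3)/(3 + 3**3))**2*(-4) = ((4 - 84 - 28*27)/(3 + 27))**2*(-4) = ((4 - 84 - 756)/30)**2*(-4) = ((1/30)*(-836))**2*(-4) = (-418/15)**2*(-4) = (174724/225)*(-4) = -698896/225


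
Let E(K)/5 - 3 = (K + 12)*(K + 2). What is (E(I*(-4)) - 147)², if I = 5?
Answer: 345744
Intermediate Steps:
E(K) = 15 + 5*(2 + K)*(12 + K) (E(K) = 15 + 5*((K + 12)*(K + 2)) = 15 + 5*((12 + K)*(2 + K)) = 15 + 5*((2 + K)*(12 + K)) = 15 + 5*(2 + K)*(12 + K))
(E(I*(-4)) - 147)² = ((135 + 5*(5*(-4))² + 70*(5*(-4))) - 147)² = ((135 + 5*(-20)² + 70*(-20)) - 147)² = ((135 + 5*400 - 1400) - 147)² = ((135 + 2000 - 1400) - 147)² = (735 - 147)² = 588² = 345744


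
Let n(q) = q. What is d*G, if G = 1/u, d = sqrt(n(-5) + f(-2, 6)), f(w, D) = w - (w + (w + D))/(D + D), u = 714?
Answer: I*sqrt(258)/4284 ≈ 0.0037494*I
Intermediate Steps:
f(w, D) = w - (D + 2*w)/(2*D) (f(w, D) = w - (w + (D + w))/(2*D) = w - (D + 2*w)*1/(2*D) = w - (D + 2*w)/(2*D))
d = I*sqrt(258)/6 (d = sqrt(-5 + (-1/2 - 2 - 1*(-2)/6)) = sqrt(-5 + (-1/2 - 2 - 1*(-2)*1/6)) = sqrt(-5 + (-1/2 - 2 + 1/3)) = sqrt(-5 - 13/6) = sqrt(-43/6) = I*sqrt(258)/6 ≈ 2.6771*I)
G = 1/714 ≈ 0.0014006
d*G = (I*sqrt(258)/6)*(1/714) = I*sqrt(258)/4284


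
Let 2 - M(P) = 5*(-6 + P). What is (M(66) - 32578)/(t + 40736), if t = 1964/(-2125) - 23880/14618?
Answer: -127654425875/158164137156 ≈ -0.80710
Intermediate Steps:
M(P) = 32 - 5*P (M(P) = 2 - 5*(-6 + P) = 2 - (-30 + 5*P) = 2 + (30 - 5*P) = 32 - 5*P)
t = -39727376/15531625 (t = 1964*(-1/2125) - 23880*1/14618 = -1964/2125 - 11940/7309 = -39727376/15531625 ≈ -2.5578)
(M(66) - 32578)/(t + 40736) = ((32 - 5*66) - 32578)/(-39727376/15531625 + 40736) = ((32 - 330) - 32578)/(632656548624/15531625) = (-298 - 32578)*(15531625/632656548624) = -32876*15531625/632656548624 = -127654425875/158164137156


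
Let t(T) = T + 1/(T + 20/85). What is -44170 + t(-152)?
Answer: -114350777/2580 ≈ -44322.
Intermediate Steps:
t(T) = T + 1/(4/17 + T) (t(T) = T + 1/(T + 20*(1/85)) = T + 1/(T + 4/17) = T + 1/(4/17 + T))
-44170 + t(-152) = -44170 + (17 + 4*(-152) + 17*(-152)²)/(4 + 17*(-152)) = -44170 + (17 - 608 + 17*23104)/(4 - 2584) = -44170 + (17 - 608 + 392768)/(-2580) = -44170 - 1/2580*392177 = -44170 - 392177/2580 = -114350777/2580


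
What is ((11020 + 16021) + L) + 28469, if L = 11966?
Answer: 67476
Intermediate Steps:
((11020 + 16021) + L) + 28469 = ((11020 + 16021) + 11966) + 28469 = (27041 + 11966) + 28469 = 39007 + 28469 = 67476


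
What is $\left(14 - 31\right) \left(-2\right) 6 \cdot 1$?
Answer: $204$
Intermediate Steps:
$\left(14 - 31\right) \left(-2\right) 6 \cdot 1 = - 17 \left(\left(-12\right) 1\right) = \left(-17\right) \left(-12\right) = 204$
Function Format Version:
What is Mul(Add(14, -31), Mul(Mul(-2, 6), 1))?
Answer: 204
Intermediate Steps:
Mul(Add(14, -31), Mul(Mul(-2, 6), 1)) = Mul(-17, Mul(-12, 1)) = Mul(-17, -12) = 204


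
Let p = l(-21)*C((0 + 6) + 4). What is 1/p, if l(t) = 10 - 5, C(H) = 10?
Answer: 1/50 ≈ 0.020000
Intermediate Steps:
l(t) = 5
p = 50 (p = 5*10 = 50)
1/p = 1/50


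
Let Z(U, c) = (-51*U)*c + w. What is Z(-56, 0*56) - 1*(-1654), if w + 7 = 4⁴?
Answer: 1903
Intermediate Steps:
w = 249 (w = -7 + 4⁴ = -7 + 256 = 249)
Z(U, c) = 249 - 51*U*c (Z(U, c) = (-51*U)*c + 249 = -51*U*c + 249 = 249 - 51*U*c)
Z(-56, 0*56) - 1*(-1654) = (249 - 51*(-56)*0*56) - 1*(-1654) = (249 - 51*(-56)*0) + 1654 = (249 + 0) + 1654 = 249 + 1654 = 1903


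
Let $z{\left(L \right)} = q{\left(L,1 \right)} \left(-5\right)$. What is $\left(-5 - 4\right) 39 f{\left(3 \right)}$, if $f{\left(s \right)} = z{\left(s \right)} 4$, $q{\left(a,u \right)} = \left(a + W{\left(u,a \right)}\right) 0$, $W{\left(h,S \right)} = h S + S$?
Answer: $0$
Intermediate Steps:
$W{\left(h,S \right)} = S + S h$ ($W{\left(h,S \right)} = S h + S = S + S h$)
$q{\left(a,u \right)} = 0$ ($q{\left(a,u \right)} = \left(a + a \left(1 + u\right)\right) 0 = 0$)
$z{\left(L \right)} = 0$ ($z{\left(L \right)} = 0 \left(-5\right) = 0$)
$f{\left(s \right)} = 0$ ($f{\left(s \right)} = 0 \cdot 4 = 0$)
$\left(-5 - 4\right) 39 f{\left(3 \right)} = \left(-5 - 4\right) 39 \cdot 0 = \left(-9\right) 39 \cdot 0 = \left(-351\right) 0 = 0$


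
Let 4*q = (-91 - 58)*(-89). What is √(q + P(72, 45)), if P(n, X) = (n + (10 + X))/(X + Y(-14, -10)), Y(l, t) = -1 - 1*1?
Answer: √24541433/86 ≈ 57.604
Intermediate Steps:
Y(l, t) = -2 (Y(l, t) = -1 - 1 = -2)
P(n, X) = (10 + X + n)/(-2 + X) (P(n, X) = (n + (10 + X))/(X - 2) = (10 + X + n)/(-2 + X))
q = 13261/4 (q = ((-91 - 58)*(-89))/4 = (-149*(-89))/4 = (¼)*13261 = 13261/4 ≈ 3315.3)
√(q + P(72, 45)) = √(13261/4 + (10 + 45 + 72)/(-2 + 45)) = √(13261/4 + 127/43) = √(570731/172) = √24541433/86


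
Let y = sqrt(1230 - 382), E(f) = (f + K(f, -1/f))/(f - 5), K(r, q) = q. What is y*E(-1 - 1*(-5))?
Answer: -15*sqrt(53) ≈ -109.20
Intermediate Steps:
E(f) = (f - 1/f)/(-5 + f) (E(f) = (f - 1/f)/(f - 5) = (f - 1/f)/(-5 + f))
y = 4*sqrt(53) (y = sqrt(848) = 4*sqrt(53) ≈ 29.120)
y*E(-1 - 1*(-5)) = (4*sqrt(53))*((-1 + (-1 - 1*(-5))**2)/((-1 - 1*(-5))*(-5 + (-1 - 1*(-5))))) = (4*sqrt(53))*((-1 + (-1 + 5)**2)/((-1 + 5)*(-5 + (-1 + 5)))) = (4*sqrt(53))*((-1 + 4**2)/(4*(-5 + 4))) = (4*sqrt(53))*((1/4)*(-1 + 16)/(-1)) = (4*sqrt(53))*((1/4)*(-1)*15) = (4*sqrt(53))*(-15/4) = -15*sqrt(53)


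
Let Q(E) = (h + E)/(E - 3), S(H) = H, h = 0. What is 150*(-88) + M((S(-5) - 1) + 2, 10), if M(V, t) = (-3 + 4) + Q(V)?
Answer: -92389/7 ≈ -13198.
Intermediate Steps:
Q(E) = E/(-3 + E) (Q(E) = (0 + E)/(E - 3) = E/(-3 + E))
M(V, t) = 1 + V/(-3 + V) (M(V, t) = (-3 + 4) + V/(-3 + V) = 1 + V/(-3 + V))
150*(-88) + M((S(-5) - 1) + 2, 10) = 150*(-88) + (-3 + 2*((-5 - 1) + 2))/(-3 + ((-5 - 1) + 2)) = -13200 + (-3 + 2*(-6 + 2))/(-3 + (-6 + 2)) = -13200 + (-3 + 2*(-4))/(-3 - 4) = -13200 + (-3 - 8)/(-7) = -13200 - ⅐*(-11) = -13200 + 11/7 = -92389/7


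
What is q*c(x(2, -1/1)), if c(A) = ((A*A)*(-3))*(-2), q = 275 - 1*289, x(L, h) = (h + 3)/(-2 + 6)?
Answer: -21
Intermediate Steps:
x(L, h) = ¾ + h/4 (x(L, h) = (3 + h)/4 = (3 + h)*(¼) = ¾ + h/4)
q = -14 (q = 275 - 289 = -14)
c(A) = 6*A² (c(A) = (A²*(-3))*(-2) = -3*A²*(-2) = 6*A²)
q*c(x(2, -1/1)) = -84*(¾ + (-1/1)/4)² = -84*(¾ + (-1*1)/4)² = -84*(¾ + (¼)*(-1))² = -84*(¾ - ¼)² = -84*(½)² = -84/4 = -14*3/2 = -21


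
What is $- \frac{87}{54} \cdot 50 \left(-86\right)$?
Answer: $\frac{62350}{9} \approx 6927.8$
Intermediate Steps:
$- \frac{87}{54} \cdot 50 \left(-86\right) = \left(-87\right) \frac{1}{54} \cdot 50 \left(-86\right) = \left(- \frac{29}{18}\right) 50 \left(-86\right) = \left(- \frac{725}{9}\right) \left(-86\right) = \frac{62350}{9}$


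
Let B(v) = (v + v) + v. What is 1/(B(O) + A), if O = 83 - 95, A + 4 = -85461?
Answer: -1/85501 ≈ -1.1696e-5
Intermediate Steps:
A = -85465 (A = -4 - 85461 = -85465)
O = -12
B(v) = 3*v (B(v) = 2*v + v = 3*v)
1/(B(O) + A) = 1/(3*(-12) - 85465) = 1/(-36 - 85465) = 1/(-85501) = -1/85501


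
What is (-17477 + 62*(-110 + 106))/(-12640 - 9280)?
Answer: 3545/4384 ≈ 0.80862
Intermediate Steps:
(-17477 + 62*(-110 + 106))/(-12640 - 9280) = (-17477 + 62*(-4))/(-21920) = (-17477 - 248)*(-1/21920) = -17725*(-1/21920) = 3545/4384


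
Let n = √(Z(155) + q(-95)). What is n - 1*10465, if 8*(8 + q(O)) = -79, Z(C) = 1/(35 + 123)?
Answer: -10465 + I*√1784294/316 ≈ -10465.0 + 4.2271*I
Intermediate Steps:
Z(C) = 1/158
q(O) = -143/8 (q(O) = -8 + (⅛)*(-79) = -8 - 79/8 = -143/8)
n = I*√1784294/316 (n = √(1/158 - 143/8) = √(-11293/632) = I*√1784294/316 ≈ 4.2271*I)
n - 1*10465 = I*√1784294/316 - 1*10465 = I*√1784294/316 - 10465 = -10465 + I*√1784294/316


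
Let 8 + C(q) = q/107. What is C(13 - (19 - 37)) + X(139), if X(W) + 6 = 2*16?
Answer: 1957/107 ≈ 18.290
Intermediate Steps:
X(W) = 26 (X(W) = -6 + 2*16 = -6 + 32 = 26)
C(q) = -8 + q/107
C(13 - (19 - 37)) + X(139) = (-8 + (13 - (19 - 37))/107) + 26 = (-8 + (13 - 1*(-18))/107) + 26 = (-8 + (13 + 18)/107) + 26 = (-8 + (1/107)*31) + 26 = (-8 + 31/107) + 26 = -825/107 + 26 = 1957/107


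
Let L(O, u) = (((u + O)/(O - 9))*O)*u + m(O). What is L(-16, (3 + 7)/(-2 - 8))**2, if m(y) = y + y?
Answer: 278784/625 ≈ 446.05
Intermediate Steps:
m(y) = 2*y
L(O, u) = 2*O + O*u*(O + u)/(-9 + O) (L(O, u) = (((u + O)/(O - 9))*O)*u + 2*O = (((O + u)/(-9 + O))*O)*u + 2*O = (O*(O + u)/(-9 + O))*u + 2*O = O*u*(O + u)/(-9 + O) + 2*O = 2*O + O*u*(O + u)/(-9 + O))
L(-16, (3 + 7)/(-2 - 8))**2 = (-16*(-18 + ((3 + 7)/(-2 - 8))**2 + 2*(-16) - 16*(3 + 7)/(-2 - 8))/(-9 - 16))**2 = (-16*(-18 + (10/(-10))**2 - 32 - 160/(-10))/(-25))**2 = (-16*(-1/25)*(-18 + (10*(-1/10))**2 - 32 - 160*(-1)/10))**2 = (-16*(-1/25)*(-18 + (-1)**2 - 32 - 16*(-1)))**2 = (-16*(-1/25)*(-18 + 1 - 32 + 16))**2 = (-16*(-1/25)*(-33))**2 = (-528/25)**2 = 278784/625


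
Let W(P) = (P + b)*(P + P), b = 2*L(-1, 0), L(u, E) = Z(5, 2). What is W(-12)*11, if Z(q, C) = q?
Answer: 528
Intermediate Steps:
L(u, E) = 5
b = 10 (b = 2*5 = 10)
W(P) = 2*P*(10 + P) (W(P) = (P + 10)*(P + P) = (10 + P)*(2*P) = 2*P*(10 + P))
W(-12)*11 = (2*(-12)*(10 - 12))*11 = (2*(-12)*(-2))*11 = 48*11 = 528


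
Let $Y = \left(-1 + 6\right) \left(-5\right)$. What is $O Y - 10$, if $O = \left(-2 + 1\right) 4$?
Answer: $90$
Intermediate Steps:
$O = -4$ ($O = \left(-1\right) 4 = -4$)
$Y = -25$ ($Y = 5 \left(-5\right) = -25$)
$O Y - 10 = \left(-4\right) \left(-25\right) - 10 = 100 - 10 = 90$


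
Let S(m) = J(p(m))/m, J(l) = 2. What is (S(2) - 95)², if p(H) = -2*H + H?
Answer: 8836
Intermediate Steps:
p(H) = -H
S(m) = 2/m
(S(2) - 95)² = (2/2 - 95)² = (2*(½) - 95)² = (1 - 95)² = (-94)² = 8836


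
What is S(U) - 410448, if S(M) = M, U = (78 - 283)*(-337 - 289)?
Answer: -282118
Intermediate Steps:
U = 128330 (U = -205*(-626) = 128330)
S(U) - 410448 = 128330 - 410448 = -282118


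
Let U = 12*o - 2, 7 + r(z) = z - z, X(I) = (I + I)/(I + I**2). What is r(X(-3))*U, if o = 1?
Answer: -70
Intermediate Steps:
X(I) = 2*I/(I + I**2) (X(I) = (2*I)/(I + I**2) = 2*I/(I + I**2))
r(z) = -7 (r(z) = -7 + (z - z) = -7 + 0 = -7)
U = 10 (U = 12*1 - 2 = 12 - 2 = 10)
r(X(-3))*U = -7*10 = -70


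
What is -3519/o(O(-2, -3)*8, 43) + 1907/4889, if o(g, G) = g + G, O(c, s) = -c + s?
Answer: -17137646/171115 ≈ -100.15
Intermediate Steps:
O(c, s) = s - c
o(g, G) = G + g
-3519/o(O(-2, -3)*8, 43) + 1907/4889 = -3519/(43 + (-3 - 1*(-2))*8) + 1907/4889 = -3519/(43 + (-3 + 2)*8) + 1907*(1/4889) = -3519/(43 - 1*8) + 1907/4889 = -3519/(43 - 8) + 1907/4889 = -3519/35 + 1907/4889 = -17137646/171115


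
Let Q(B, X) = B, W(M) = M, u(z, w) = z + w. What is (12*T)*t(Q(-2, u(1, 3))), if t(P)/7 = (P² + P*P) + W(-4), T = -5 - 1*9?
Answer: -4704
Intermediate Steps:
u(z, w) = w + z
T = -14 (T = -5 - 9 = -14)
t(P) = -28 + 14*P² (t(P) = 7*((P² + P*P) - 4) = 7*((P² + P²) - 4) = 7*(2*P² - 4) = 7*(-4 + 2*P²) = -28 + 14*P²)
(12*T)*t(Q(-2, u(1, 3))) = (12*(-14))*(-28 + 14*(-2)²) = -168*(-28 + 14*4) = -168*(-28 + 56) = -168*28 = -4704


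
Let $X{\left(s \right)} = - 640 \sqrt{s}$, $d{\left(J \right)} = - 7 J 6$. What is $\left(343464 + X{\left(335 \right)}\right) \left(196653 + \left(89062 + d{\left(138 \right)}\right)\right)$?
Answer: $96142099416 - 179148160 \sqrt{335} \approx 9.2863 \cdot 10^{10}$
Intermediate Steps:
$d{\left(J \right)} = - 42 J$
$\left(343464 + X{\left(335 \right)}\right) \left(196653 + \left(89062 + d{\left(138 \right)}\right)\right) = \left(343464 - 640 \sqrt{335}\right) \left(196653 + \left(89062 - 5796\right)\right) = \left(343464 - 640 \sqrt{335}\right) \left(196653 + 83266\right) = \left(343464 - 640 \sqrt{335}\right) 279919 = 96142099416 - 179148160 \sqrt{335}$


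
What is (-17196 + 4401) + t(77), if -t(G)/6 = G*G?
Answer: -48369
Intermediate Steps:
t(G) = -6*G**2 (t(G) = -6*G*G = -6*G**2)
(-17196 + 4401) + t(77) = (-17196 + 4401) - 6*77**2 = -12795 - 6*5929 = -12795 - 35574 = -48369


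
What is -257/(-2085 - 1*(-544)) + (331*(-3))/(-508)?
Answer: 1660769/782828 ≈ 2.1215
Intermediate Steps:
-257/(-2085 - 1*(-544)) + (331*(-3))/(-508) = -257/(-2085 + 544) - 993*(-1/508) = -257/(-1541) + 993/508 = -257*(-1/1541) + 993/508 = 257/1541 + 993/508 = 1660769/782828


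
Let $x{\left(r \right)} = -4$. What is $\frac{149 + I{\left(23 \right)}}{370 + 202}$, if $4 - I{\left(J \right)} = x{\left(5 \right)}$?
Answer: $\frac{157}{572} \approx 0.27448$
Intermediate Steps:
$I{\left(J \right)} = 8$ ($I{\left(J \right)} = 4 - -4 = 4 + 4 = 8$)
$\frac{149 + I{\left(23 \right)}}{370 + 202} = \frac{149 + 8}{370 + 202} = \frac{157}{572}$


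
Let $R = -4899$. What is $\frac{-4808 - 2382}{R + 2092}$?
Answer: $\frac{7190}{2807} \approx 2.5615$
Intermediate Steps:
$\frac{-4808 - 2382}{R + 2092} = \frac{-4808 - 2382}{-4899 + 2092} = - \frac{7190}{-2807} = \left(-7190\right) \left(- \frac{1}{2807}\right) = \frac{7190}{2807}$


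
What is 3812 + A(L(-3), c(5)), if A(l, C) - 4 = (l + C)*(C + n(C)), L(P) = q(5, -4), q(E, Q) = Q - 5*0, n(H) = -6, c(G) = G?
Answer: 3815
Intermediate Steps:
q(E, Q) = Q (q(E, Q) = Q + 0 = Q)
L(P) = -4
A(l, C) = 4 + (-6 + C)*(C + l) (A(l, C) = 4 + (l + C)*(C - 6) = 4 + (C + l)*(-6 + C) = 4 + (-6 + C)*(C + l))
3812 + A(L(-3), c(5)) = 3812 + (4 + 5² - 6*5 - 6*(-4) + 5*(-4)) = 3812 + (4 + 25 - 30 + 24 - 20) = 3812 + 3 = 3815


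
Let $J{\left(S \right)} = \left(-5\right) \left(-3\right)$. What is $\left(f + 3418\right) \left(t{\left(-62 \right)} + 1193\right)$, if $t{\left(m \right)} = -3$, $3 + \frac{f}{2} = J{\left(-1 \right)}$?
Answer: $4095980$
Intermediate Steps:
$J{\left(S \right)} = 15$
$f = 24$ ($f = -6 + 2 \cdot 15 = -6 + 30 = 24$)
$\left(f + 3418\right) \left(t{\left(-62 \right)} + 1193\right) = \left(24 + 3418\right) \left(-3 + 1193\right) = 3442 \cdot 1190 = 4095980$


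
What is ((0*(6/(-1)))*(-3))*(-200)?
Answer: 0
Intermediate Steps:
((0*(6/(-1)))*(-3))*(-200) = ((0*(6*(-1)))*(-3))*(-200) = ((0*(-6))*(-3))*(-200) = (0*(-3))*(-200) = 0*(-200) = 0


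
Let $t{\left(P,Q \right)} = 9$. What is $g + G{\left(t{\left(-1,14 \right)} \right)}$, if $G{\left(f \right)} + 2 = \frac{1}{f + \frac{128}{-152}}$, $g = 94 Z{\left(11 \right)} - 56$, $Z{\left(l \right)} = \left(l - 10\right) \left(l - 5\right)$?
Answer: $\frac{78449}{155} \approx 506.12$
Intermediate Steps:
$Z{\left(l \right)} = \left(-10 + l\right) \left(-5 + l\right)$
$g = 508$ ($g = 94 \left(50 + 11^{2} - 165\right) - 56 = 94 \left(50 + 121 - 165\right) - 56 = 94 \cdot 6 - 56 = 564 - 56 = 508$)
$G{\left(f \right)} = -2 + \frac{1}{- \frac{16}{19} + f}$ ($G{\left(f \right)} = -2 + \frac{1}{f + \frac{128}{-152}} = -2 + \frac{1}{f + 128 \left(- \frac{1}{152}\right)} = -2 + \frac{1}{f - \frac{16}{19}} = -2 + \frac{1}{- \frac{16}{19} + f}$)
$g + G{\left(t{\left(-1,14 \right)} \right)} = 508 + \frac{51 - 342}{-16 + 19 \cdot 9} = 508 + \frac{51 - 342}{-16 + 171} = 508 + \frac{1}{155} \left(-291\right) = 508 - \frac{291}{155} = \frac{78449}{155}$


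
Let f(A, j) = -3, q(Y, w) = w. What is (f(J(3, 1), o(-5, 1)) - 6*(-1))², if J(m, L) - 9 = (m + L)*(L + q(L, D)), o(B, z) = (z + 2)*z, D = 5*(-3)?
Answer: 9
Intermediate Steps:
D = -15
o(B, z) = z*(2 + z) (o(B, z) = (2 + z)*z = z*(2 + z))
J(m, L) = 9 + (-15 + L)*(L + m) (J(m, L) = 9 + (m + L)*(L - 15) = 9 + (L + m)*(-15 + L) = 9 + (-15 + L)*(L + m))
(f(J(3, 1), o(-5, 1)) - 6*(-1))² = (-3 - 6*(-1))² = (-3 + 6)² = 3² = 9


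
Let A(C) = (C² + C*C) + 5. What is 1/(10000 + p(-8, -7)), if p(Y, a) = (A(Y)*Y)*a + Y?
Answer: 1/17440 ≈ 5.7339e-5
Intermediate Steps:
A(C) = 5 + 2*C² (A(C) = (C² + C²) + 5 = 2*C² + 5 = 5 + 2*C²)
p(Y, a) = Y + Y*a*(5 + 2*Y²) (p(Y, a) = ((5 + 2*Y²)*Y)*a + Y = (Y*(5 + 2*Y²))*a + Y = Y*a*(5 + 2*Y²) + Y = Y + Y*a*(5 + 2*Y²))
1/(10000 + p(-8, -7)) = 1/(10000 - 8*(1 - 7*(5 + 2*(-8)²))) = 1/(10000 - 8*(1 - 7*(5 + 2*64))) = 1/(10000 - 8*(1 - 7*(5 + 128))) = 1/(10000 - 8*(1 - 7*133)) = 1/(10000 - 8*(1 - 931)) = 1/(10000 - 8*(-930)) = 1/(10000 + 7440) = 1/17440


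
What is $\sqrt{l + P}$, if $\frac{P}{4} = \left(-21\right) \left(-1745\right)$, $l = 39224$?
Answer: $2 \sqrt{46451} \approx 431.05$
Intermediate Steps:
$P = 146580$ ($P = 4 \left(\left(-21\right) \left(-1745\right)\right) = 4 \cdot 36645 = 146580$)
$\sqrt{l + P} = \sqrt{39224 + 146580} = \sqrt{185804} = 2 \sqrt{46451}$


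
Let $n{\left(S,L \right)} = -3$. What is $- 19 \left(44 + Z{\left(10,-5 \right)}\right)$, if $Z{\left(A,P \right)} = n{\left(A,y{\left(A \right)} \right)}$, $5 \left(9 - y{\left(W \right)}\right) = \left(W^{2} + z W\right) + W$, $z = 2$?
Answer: $-779$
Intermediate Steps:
$y{\left(W \right)} = 9 - \frac{3 W}{5} - \frac{W^{2}}{5}$ ($y{\left(W \right)} = 9 - \frac{\left(W^{2} + 2 W\right) + W}{5} = 9 - \frac{W^{2} + 3 W}{5} = 9 - \left(\frac{W^{2}}{5} + \frac{3 W}{5}\right) = 9 - \frac{3 W}{5} - \frac{W^{2}}{5}$)
$Z{\left(A,P \right)} = -3$
$- 19 \left(44 + Z{\left(10,-5 \right)}\right) = - 19 \left(44 - 3\right) = \left(-19\right) 41 = -779$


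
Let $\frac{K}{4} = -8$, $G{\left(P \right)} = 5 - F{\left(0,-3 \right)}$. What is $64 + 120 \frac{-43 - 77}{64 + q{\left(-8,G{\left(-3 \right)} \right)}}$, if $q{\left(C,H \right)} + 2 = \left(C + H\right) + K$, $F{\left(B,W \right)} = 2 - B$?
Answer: $-512$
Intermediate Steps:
$G{\left(P \right)} = 3$ ($G{\left(P \right)} = 5 - \left(2 - 0\right) = 5 - \left(2 + 0\right) = 5 - 2 = 3$)
$K = -32$ ($K = 4 \left(-8\right) = -32$)
$q{\left(C,H \right)} = -34 + C + H$ ($q{\left(C,H \right)} = -2 - \left(32 - C - H\right) = -2 + \left(-32 + C + H\right) = -34 + C + H$)
$64 + 120 \frac{-43 - 77}{64 + q{\left(-8,G{\left(-3 \right)} \right)}} = 64 + 120 \frac{-43 - 77}{64 - 39} = 64 + 120 \left(- \frac{120}{64 - 39}\right) = 64 + 120 \left(- \frac{120}{25}\right) = 64 + 120 \left(\left(-120\right) \frac{1}{25}\right) = 64 + 120 \left(- \frac{24}{5}\right) = 64 - 576 = -512$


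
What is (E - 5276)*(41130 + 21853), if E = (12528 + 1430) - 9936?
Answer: -78980682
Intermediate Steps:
E = 4022 (E = 13958 - 9936 = 4022)
(E - 5276)*(41130 + 21853) = (4022 - 5276)*(41130 + 21853) = -1254*62983 = -78980682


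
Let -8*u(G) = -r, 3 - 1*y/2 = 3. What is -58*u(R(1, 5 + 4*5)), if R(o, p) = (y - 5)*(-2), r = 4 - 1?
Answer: -87/4 ≈ -21.750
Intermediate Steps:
y = 0 (y = 6 - 2*3 = 6 - 6 = 0)
r = 3
R(o, p) = 10 (R(o, p) = (0 - 5)*(-2) = -5*(-2) = 10)
u(G) = 3/8 (u(G) = -(-1)*3/8 = -⅛*(-3) = 3/8)
-58*u(R(1, 5 + 4*5)) = -58*3/8 = -87/4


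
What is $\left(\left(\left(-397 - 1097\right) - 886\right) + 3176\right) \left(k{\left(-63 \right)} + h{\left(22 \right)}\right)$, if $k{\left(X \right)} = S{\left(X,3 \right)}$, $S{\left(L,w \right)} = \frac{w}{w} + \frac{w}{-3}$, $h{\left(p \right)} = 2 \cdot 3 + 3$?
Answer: $7164$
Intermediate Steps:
$h{\left(p \right)} = 9$ ($h{\left(p \right)} = 6 + 3 = 9$)
$S{\left(L,w \right)} = 1 - \frac{w}{3}$ ($S{\left(L,w \right)} = 1 + w \left(- \frac{1}{3}\right) = 1 - \frac{w}{3}$)
$k{\left(X \right)} = 0$ ($k{\left(X \right)} = 1 - 1 = 0$)
$\left(\left(\left(-397 - 1097\right) - 886\right) + 3176\right) \left(k{\left(-63 \right)} + h{\left(22 \right)}\right) = \left(\left(\left(-397 - 1097\right) - 886\right) + 3176\right) \left(0 + 9\right) = \left(\left(-1494 - 886\right) + 3176\right) 9 = \left(-2380 + 3176\right) 9 = 796 \cdot 9 = 7164$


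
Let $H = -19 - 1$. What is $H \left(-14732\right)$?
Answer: $294640$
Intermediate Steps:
$H = -20$ ($H = -19 - 1 = -20$)
$H \left(-14732\right) = \left(-20\right) \left(-14732\right) = 294640$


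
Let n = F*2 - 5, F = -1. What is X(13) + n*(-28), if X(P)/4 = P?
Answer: 248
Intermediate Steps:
X(P) = 4*P
n = -7 (n = -1*2 - 5 = -2 - 5 = -7)
X(13) + n*(-28) = 4*13 - 7*(-28) = 52 + 196 = 248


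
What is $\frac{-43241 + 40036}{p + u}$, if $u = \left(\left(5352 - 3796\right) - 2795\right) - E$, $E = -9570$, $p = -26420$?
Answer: $\frac{3205}{18089} \approx 0.17718$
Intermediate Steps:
$u = 8331$ ($u = \left(\left(5352 - 3796\right) - 2795\right) - -9570 = \left(1556 - 2795\right) + 9570 = -1239 + 9570 = 8331$)
$\frac{-43241 + 40036}{p + u} = \frac{-43241 + 40036}{-26420 + 8331} = - \frac{3205}{-18089} = \left(-3205\right) \left(- \frac{1}{18089}\right) = \frac{3205}{18089}$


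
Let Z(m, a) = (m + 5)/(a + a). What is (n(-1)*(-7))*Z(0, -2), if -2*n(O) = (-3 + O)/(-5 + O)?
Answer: -35/12 ≈ -2.9167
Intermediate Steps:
Z(m, a) = (5 + m)/(2*a) (Z(m, a) = (5 + m)/((2*a)) = (5 + m)*(1/(2*a)) = (5 + m)/(2*a))
n(O) = -(-3 + O)/(2*(-5 + O))
(n(-1)*(-7))*Z(0, -2) = (((3 - 1*(-1))/(2*(-5 - 1)))*(-7))*((1/2)*(5 + 0)/(-2)) = (((1/2)*(3 + 1)/(-6))*(-7))*((1/2)*(-1/2)*5) = (((1/2)*(-1/6)*4)*(-7))*(-5/4) = -1/3*(-7)*(-5/4) = (7/3)*(-5/4) = -35/12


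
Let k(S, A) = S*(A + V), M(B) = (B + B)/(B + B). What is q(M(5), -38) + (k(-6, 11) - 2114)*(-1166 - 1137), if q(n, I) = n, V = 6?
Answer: 5103449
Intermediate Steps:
M(B) = 1 (M(B) = (2*B)/((2*B)) = (2*B)*(1/(2*B)) = 1)
k(S, A) = S*(6 + A) (k(S, A) = S*(A + 6) = S*(6 + A))
q(M(5), -38) + (k(-6, 11) - 2114)*(-1166 - 1137) = 1 + (-6*(6 + 11) - 2114)*(-1166 - 1137) = 1 + (-6*17 - 2114)*(-2303) = 1 + (-102 - 2114)*(-2303) = 1 - 2216*(-2303) = 1 + 5103448 = 5103449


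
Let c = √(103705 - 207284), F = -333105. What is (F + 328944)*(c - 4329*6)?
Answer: 108077814 - 4161*I*√103579 ≈ 1.0808e+8 - 1.3392e+6*I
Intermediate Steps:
c = I*√103579 (c = √(-103579) = I*√103579 ≈ 321.84*I)
(F + 328944)*(c - 4329*6) = (-333105 + 328944)*(I*√103579 - 4329*6) = -4161*(I*√103579 - 25974) = -4161*(-25974 + I*√103579) = 108077814 - 4161*I*√103579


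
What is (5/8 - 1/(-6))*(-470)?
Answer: -4465/12 ≈ -372.08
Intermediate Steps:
(5/8 - 1/(-6))*(-470) = (5*(⅛) - 1*(-⅙))*(-470) = (5/8 + ⅙)*(-470) = (19/24)*(-470) = -4465/12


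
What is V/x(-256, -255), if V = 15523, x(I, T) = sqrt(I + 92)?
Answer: -15523*I*sqrt(41)/82 ≈ -1212.1*I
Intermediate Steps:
x(I, T) = sqrt(92 + I)
V/x(-256, -255) = 15523/(sqrt(92 - 256)) = 15523/(sqrt(-164)) = 15523/((2*I*sqrt(41))) = 15523*(-I*sqrt(41)/82) = -15523*I*sqrt(41)/82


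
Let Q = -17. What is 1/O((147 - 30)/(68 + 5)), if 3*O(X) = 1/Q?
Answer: -51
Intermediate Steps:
O(X) = -1/51 (O(X) = (1/3)/(-17) = (1/3)*(-1/17) = -1/51)
1/O((147 - 30)/(68 + 5)) = 1/(-1/51) = -51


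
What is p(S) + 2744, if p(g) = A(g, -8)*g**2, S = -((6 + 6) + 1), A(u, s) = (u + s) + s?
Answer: -2157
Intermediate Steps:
A(u, s) = u + 2*s (A(u, s) = (s + u) + s = u + 2*s)
S = -13 (S = -(12 + 1) = -1*13 = -13)
p(g) = g**2*(-16 + g) (p(g) = (g + 2*(-8))*g**2 = (g - 16)*g**2 = (-16 + g)*g**2 = g**2*(-16 + g))
p(S) + 2744 = (-13)**2*(-16 - 13) + 2744 = 169*(-29) + 2744 = -4901 + 2744 = -2157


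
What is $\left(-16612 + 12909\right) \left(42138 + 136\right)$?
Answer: $-156540622$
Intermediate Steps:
$\left(-16612 + 12909\right) \left(42138 + 136\right) = \left(-3703\right) 42274 = -156540622$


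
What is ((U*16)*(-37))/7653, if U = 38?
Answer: -22496/7653 ≈ -2.9395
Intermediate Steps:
((U*16)*(-37))/7653 = ((38*16)*(-37))/7653 = (608*(-37))*(1/7653) = -22496*1/7653 = -22496/7653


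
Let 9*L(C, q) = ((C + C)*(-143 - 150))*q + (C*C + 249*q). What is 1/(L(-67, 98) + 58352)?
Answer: 3/1467245 ≈ 2.0446e-6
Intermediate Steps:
L(C, q) = C²/9 + 83*q/3 - 586*C*q/9 (L(C, q) = (((C + C)*(-143 - 150))*q + (C*C + 249*q))/9 = (((2*C)*(-293))*q + (C² + 249*q))/9 = ((-586*C)*q + (C² + 249*q))/9 = (-586*C*q + (C² + 249*q))/9 = (C² + 249*q - 586*C*q)/9 = C²/9 + 83*q/3 - 586*C*q/9)
1/(L(-67, 98) + 58352) = 1/(((⅑)*(-67)² + (83/3)*98 - 586/9*(-67)*98) + 58352) = 1/(((⅑)*4489 + 8134/3 + 3847676/9) + 58352) = 1/((4489/9 + 8134/3 + 3847676/9) + 58352) = 1/(1292189/3 + 58352) = 1/(1467245/3) = 3/1467245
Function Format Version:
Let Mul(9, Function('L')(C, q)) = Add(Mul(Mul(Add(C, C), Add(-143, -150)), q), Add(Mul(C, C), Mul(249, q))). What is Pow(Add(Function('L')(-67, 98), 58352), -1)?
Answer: Rational(3, 1467245) ≈ 2.0446e-6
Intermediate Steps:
Function('L')(C, q) = Add(Mul(Rational(1, 9), Pow(C, 2)), Mul(Rational(83, 3), q), Mul(Rational(-586, 9), C, q)) (Function('L')(C, q) = Mul(Rational(1, 9), Add(Mul(Mul(Add(C, C), Add(-143, -150)), q), Add(Mul(C, C), Mul(249, q)))) = Mul(Rational(1, 9), Add(Mul(Mul(Mul(2, C), -293), q), Add(Pow(C, 2), Mul(249, q)))) = Mul(Rational(1, 9), Add(Mul(Mul(-586, C), q), Add(Pow(C, 2), Mul(249, q)))) = Mul(Rational(1, 9), Add(Mul(-586, C, q), Add(Pow(C, 2), Mul(249, q)))) = Mul(Rational(1, 9), Add(Pow(C, 2), Mul(249, q), Mul(-586, C, q))) = Add(Mul(Rational(1, 9), Pow(C, 2)), Mul(Rational(83, 3), q), Mul(Rational(-586, 9), C, q)))
Pow(Add(Function('L')(-67, 98), 58352), -1) = Pow(Add(Add(Mul(Rational(1, 9), Pow(-67, 2)), Mul(Rational(83, 3), 98), Mul(Rational(-586, 9), -67, 98)), 58352), -1) = Pow(Add(Add(Mul(Rational(1, 9), 4489), Rational(8134, 3), Rational(3847676, 9)), 58352), -1) = Pow(Add(Add(Rational(4489, 9), Rational(8134, 3), Rational(3847676, 9)), 58352), -1) = Pow(Add(Rational(1292189, 3), 58352), -1) = Pow(Rational(1467245, 3), -1) = Rational(3, 1467245)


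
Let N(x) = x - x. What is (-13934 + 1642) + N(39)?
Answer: -12292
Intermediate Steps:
N(x) = 0
(-13934 + 1642) + N(39) = (-13934 + 1642) + 0 = -12292 + 0 = -12292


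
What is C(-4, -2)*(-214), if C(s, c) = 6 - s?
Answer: -2140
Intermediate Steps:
C(-4, -2)*(-214) = (6 - 1*(-4))*(-214) = (6 + 4)*(-214) = 10*(-214) = -2140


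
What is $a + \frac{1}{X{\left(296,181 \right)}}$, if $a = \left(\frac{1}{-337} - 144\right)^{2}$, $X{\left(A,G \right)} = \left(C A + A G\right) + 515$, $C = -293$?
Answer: $\frac{76862218465148}{3706551453} \approx 20737.0$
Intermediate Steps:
$X{\left(A,G \right)} = 515 - 293 A + A G$ ($X{\left(A,G \right)} = \left(- 293 A + A G\right) + 515 = 515 - 293 A + A G$)
$a = \frac{2355063841}{113569}$ ($a = \left(- \frac{1}{337} - 144\right)^{2} = \left(- \frac{48529}{337}\right)^{2} = \frac{2355063841}{113569} \approx 20737.0$)
$a + \frac{1}{X{\left(296,181 \right)}} = \frac{2355063841}{113569} + \frac{1}{515 - 86728 + 296 \cdot 181} = \frac{2355063841}{113569} + \frac{1}{515 - 86728 + 53576} = \frac{2355063841}{113569} + \frac{1}{-32637} = \frac{2355063841}{113569} - \frac{1}{32637} = \frac{76862218465148}{3706551453}$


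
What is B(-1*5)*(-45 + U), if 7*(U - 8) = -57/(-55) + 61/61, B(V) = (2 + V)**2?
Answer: -18171/55 ≈ -330.38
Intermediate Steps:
U = 456/55 (U = 8 + (-57/(-55) + 61/61)/7 = 8 + (-57*(-1/55) + 61*(1/61))/7 = 8 + (57/55 + 1)/7 = 8 + (1/7)*(112/55) = 8 + 16/55 = 456/55 ≈ 8.2909)
B(-1*5)*(-45 + U) = (2 - 1*5)**2*(-45 + 456/55) = (2 - 5)**2*(-2019/55) = (-3)**2*(-2019/55) = 9*(-2019/55) = -18171/55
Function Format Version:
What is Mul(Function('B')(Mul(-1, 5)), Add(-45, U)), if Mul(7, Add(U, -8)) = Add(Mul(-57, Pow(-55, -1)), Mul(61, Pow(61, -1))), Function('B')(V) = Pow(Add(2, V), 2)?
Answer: Rational(-18171, 55) ≈ -330.38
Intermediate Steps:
U = Rational(456, 55) (U = Add(8, Mul(Rational(1, 7), Add(Mul(-57, Pow(-55, -1)), Mul(61, Pow(61, -1))))) = Add(8, Mul(Rational(1, 7), Add(Mul(-57, Rational(-1, 55)), Mul(61, Rational(1, 61))))) = Add(8, Mul(Rational(1, 7), Add(Rational(57, 55), 1))) = Add(8, Mul(Rational(1, 7), Rational(112, 55))) = Add(8, Rational(16, 55)) = Rational(456, 55) ≈ 8.2909)
Mul(Function('B')(Mul(-1, 5)), Add(-45, U)) = Mul(Pow(Add(2, Mul(-1, 5)), 2), Add(-45, Rational(456, 55))) = Mul(Pow(Add(2, -5), 2), Rational(-2019, 55)) = Mul(Pow(-3, 2), Rational(-2019, 55)) = Mul(9, Rational(-2019, 55)) = Rational(-18171, 55)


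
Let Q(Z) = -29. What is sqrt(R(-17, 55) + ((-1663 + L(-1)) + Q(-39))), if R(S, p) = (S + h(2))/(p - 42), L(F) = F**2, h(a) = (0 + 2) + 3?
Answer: I*sqrt(285935)/13 ≈ 41.133*I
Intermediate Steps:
h(a) = 5 (h(a) = 2 + 3 = 5)
R(S, p) = (5 + S)/(-42 + p) (R(S, p) = (S + 5)/(p - 42) = (5 + S)/(-42 + p))
sqrt(R(-17, 55) + ((-1663 + L(-1)) + Q(-39))) = sqrt((5 - 17)/(-42 + 55) + ((-1663 + (-1)**2) - 29)) = sqrt(-12/13 + ((-1663 + 1) - 29)) = sqrt((1/13)*(-12) + (-1662 - 29)) = sqrt(-12/13 - 1691) = sqrt(-21995/13) = I*sqrt(285935)/13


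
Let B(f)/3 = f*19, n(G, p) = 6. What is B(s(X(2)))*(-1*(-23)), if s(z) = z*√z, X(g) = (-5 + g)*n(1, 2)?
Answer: -70794*I*√2 ≈ -1.0012e+5*I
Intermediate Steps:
X(g) = -30 + 6*g (X(g) = (-5 + g)*6 = -30 + 6*g)
s(z) = z^(3/2)
B(f) = 57*f (B(f) = 3*(f*19) = 3*(19*f) = 57*f)
B(s(X(2)))*(-1*(-23)) = (57*(-30 + 6*2)^(3/2))*(-1*(-23)) = (57*(-30 + 12)^(3/2))*23 = (57*(-18)^(3/2))*23 = (57*(-54*I*√2))*23 = -3078*I*√2*23 = -70794*I*√2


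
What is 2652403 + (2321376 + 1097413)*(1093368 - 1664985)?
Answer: -1954235259410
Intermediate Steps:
2652403 + (2321376 + 1097413)*(1093368 - 1664985) = 2652403 + 3418789*(-571617) = 2652403 - 1954237911813 = -1954235259410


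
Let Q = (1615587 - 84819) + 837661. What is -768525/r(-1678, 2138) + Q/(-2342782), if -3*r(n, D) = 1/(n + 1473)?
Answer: -1107299222346679/2342782 ≈ -4.7264e+8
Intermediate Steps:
r(n, D) = -1/(3*(1473 + n)) (r(n, D) = -1/(3*(n + 1473)) = -1/(3*(1473 + n)))
Q = 2368429 (Q = 1530768 + 837661 = 2368429)
-768525/r(-1678, 2138) + Q/(-2342782) = -768525/((-1/(4419 + 3*(-1678)))) + 2368429/(-2342782) = -768525/((-1/(4419 - 5034))) + 2368429*(-1/2342782) = -768525/((-1/(-615))) - 2368429/2342782 = -768525/((-1*(-1/615))) - 2368429/2342782 = -768525/1/615 - 2368429/2342782 = -768525*615 - 2368429/2342782 = -472642875 - 2368429/2342782 = -1107299222346679/2342782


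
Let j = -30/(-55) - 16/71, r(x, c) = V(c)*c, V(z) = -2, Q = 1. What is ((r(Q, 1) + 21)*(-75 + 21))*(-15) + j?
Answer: 12019840/781 ≈ 15390.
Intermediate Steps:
r(x, c) = -2*c
j = 250/781 (j = -30*(-1/55) - 16*1/71 = 6/11 - 16/71 = 250/781 ≈ 0.32010)
((r(Q, 1) + 21)*(-75 + 21))*(-15) + j = ((-2*1 + 21)*(-75 + 21))*(-15) + 250/781 = ((-2 + 21)*(-54))*(-15) + 250/781 = (19*(-54))*(-15) + 250/781 = -1026*(-15) + 250/781 = 15390 + 250/781 = 12019840/781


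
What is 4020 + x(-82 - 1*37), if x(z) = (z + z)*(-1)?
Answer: 4258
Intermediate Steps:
x(z) = -2*z (x(z) = (2*z)*(-1) = -2*z)
4020 + x(-82 - 1*37) = 4020 - 2*(-82 - 1*37) = 4020 - 2*(-82 - 37) = 4020 - 2*(-119) = 4020 + 238 = 4258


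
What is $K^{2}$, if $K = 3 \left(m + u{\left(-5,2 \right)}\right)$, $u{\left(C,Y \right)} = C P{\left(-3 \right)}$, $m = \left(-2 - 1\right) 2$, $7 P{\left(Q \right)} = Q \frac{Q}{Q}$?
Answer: $\frac{6561}{49} \approx 133.9$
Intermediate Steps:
$P{\left(Q \right)} = \frac{Q}{7}$ ($P{\left(Q \right)} = \frac{Q \frac{Q}{Q}}{7} = \frac{Q 1}{7} = \frac{Q}{7}$)
$m = -6$ ($m = \left(-3\right) 2 = -6$)
$u{\left(C,Y \right)} = - \frac{3 C}{7}$ ($u{\left(C,Y \right)} = C \frac{1}{7} \left(-3\right) = C \left(- \frac{3}{7}\right) = - \frac{3 C}{7}$)
$K = - \frac{81}{7}$ ($K = 3 \left(-6 - - \frac{15}{7}\right) = 3 \left(-6 + \frac{15}{7}\right) = 3 \left(- \frac{27}{7}\right) = - \frac{81}{7} \approx -11.571$)
$K^{2} = \left(- \frac{81}{7}\right)^{2} = \frac{6561}{49}$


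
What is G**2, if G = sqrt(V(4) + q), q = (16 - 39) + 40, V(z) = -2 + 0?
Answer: 15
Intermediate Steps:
V(z) = -2
q = 17 (q = -23 + 40 = 17)
G = sqrt(15) (G = sqrt(-2 + 17) = sqrt(15) ≈ 3.8730)
G**2 = (sqrt(15))**2 = 15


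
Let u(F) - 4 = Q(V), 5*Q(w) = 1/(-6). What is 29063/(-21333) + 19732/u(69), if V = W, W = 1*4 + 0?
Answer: 12624824183/2538627 ≈ 4973.1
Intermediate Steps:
W = 4 (W = 4 + 0 = 4)
V = 4
Q(w) = -1/30 (Q(w) = (⅕)/(-6) = (⅕)*(-⅙) = -1/30)
u(F) = 119/30 (u(F) = 4 - 1/30 = 119/30)
29063/(-21333) + 19732/u(69) = 29063/(-21333) + 19732/(119/30) = 29063*(-1/21333) + 19732*(30/119) = -29063/21333 + 591960/119 = 12624824183/2538627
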